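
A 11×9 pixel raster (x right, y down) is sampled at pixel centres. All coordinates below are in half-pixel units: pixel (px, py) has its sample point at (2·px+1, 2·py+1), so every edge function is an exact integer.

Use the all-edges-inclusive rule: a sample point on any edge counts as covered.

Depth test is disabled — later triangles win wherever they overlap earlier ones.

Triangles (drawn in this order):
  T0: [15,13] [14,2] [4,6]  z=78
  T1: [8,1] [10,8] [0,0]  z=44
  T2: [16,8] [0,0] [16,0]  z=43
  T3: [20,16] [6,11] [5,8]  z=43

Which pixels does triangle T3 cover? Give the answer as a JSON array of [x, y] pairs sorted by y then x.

T0:
  2·area = 114  (B↔C swapped to make it positive)
  edge (15, 13)→(4, 6): d=(-11,-7) inclusive
  edge (4, 6)→(14, 2): d=(10,-4) inclusive
  edge (14, 2)→(15, 13): d=(1,11) inclusive
    (6,1)@(13, 3): e=[96,6,12] → #
    (7,1)@(15, 3): e=[110,14,-10] → ·
    (3,2)@(7, 5): e=[32,2,80] → #
    (4,2)@(9, 5): e=[46,10,58] → #
    (5,2)@(11, 5): e=[60,18,36] → #
    (7,2)@(15, 5): e=[88,34,-8] → ·
    (3,3)@(7, 7): e=[10,22,82] → #
    (7,3)@(15, 7): e=[66,54,-6] → ·
    (3,4)@(7, 9): e=[-12,42,84] → ·
    (4,4)@(9, 9): e=[2,50,62] → #
    (7,4)@(15, 9): e=[44,74,-4] → ·
    (4,5)@(9, 11): e=[-20,70,64] → ·
    (7,6)@(15, 13): e=[0,114,0] → #  [on edge]
  covered (14 px):
    · · · · · · · · · · ·
    · · · · · · # · · · ·
    · · · # # # # · · · ·
    · · · # # # # · · · ·
    · · · · # # # · · · ·
    · · · · · · # · · · ·
    · · · · · · · # · · ·
    · · · · · · · · · · ·
    · · · · · · · · · · ·
T1:
  2·area = 54
  edge (8, 1)→(10, 8): d=(2,7) inclusive
  edge (10, 8)→(0, 0): d=(-10,-8) inclusive
  edge (0, 0)→(8, 1): d=(8,1) inclusive
    (1,0)@(3, 1): e=[35,14,5] → #
    (2,0)@(5, 1): e=[21,30,3] → #
    (3,0)@(7, 1): e=[7,46,1] → #
    (4,0)@(9, 1): e=[-7,62,-1] → ·
    (1,1)@(3, 3): e=[39,-6,21] → ·
    (2,1)@(5, 3): e=[25,10,19] → #
    (4,1)@(9, 3): e=[-3,42,15] → ·
    (2,2)@(5, 5): e=[29,-10,35] → ·
    (3,2)@(7, 5): e=[15,6,33] → #
    (4,2)@(9, 5): e=[1,22,31] → #
    (5,2)@(11, 5): e=[-13,38,29] → ·
    (3,3)@(7, 7): e=[19,-14,49] → ·
  covered (8 px):
    · # # # · · · · · · ·
    · · # # · · · · · · ·
    · · · # # · · · · · ·
    · · · · # · · · · · ·
    · · · · · · · · · · ·
    · · · · · · · · · · ·
    · · · · · · · · · · ·
    · · · · · · · · · · ·
    · · · · · · · · · · ·
T2:
  2·area = 128
  edge (16, 8)→(0, 0): d=(-16,-8) inclusive
  edge (0, 0)→(16, 0): d=(16,0) inclusive
  edge (16, 0)→(16, 8): d=(0,8) inclusive
    (1,0)@(3, 1): e=[8,16,104] → #
    (2,0)@(5, 1): e=[24,16,88] → #
    (3,0)@(7, 1): e=[40,16,72] → #
    (4,0)@(9, 1): e=[56,16,56] → #
    (5,0)@(11, 1): e=[72,16,40] → #
    (6,0)@(13, 1): e=[88,16,24] → #
    (7,0)@(15, 1): e=[104,16,8] → #
    (8,0)@(17, 1): e=[120,16,-8] → ·
    (1,1)@(3, 3): e=[-24,48,104] → ·
    (2,1)@(5, 3): e=[-8,48,88] → ·
    (3,1)@(7, 3): e=[8,48,72] → #
    (8,1)@(17, 3): e=[88,48,-8] → ·
  covered (16 px):
    · # # # # # # # · · ·
    · · · # # # # # · · ·
    · · · · · # # # · · ·
    · · · · · · · # · · ·
    · · · · · · · · · · ·
    · · · · · · · · · · ·
    · · · · · · · · · · ·
    · · · · · · · · · · ·
    · · · · · · · · · · ·
T3:
  2·area = 37
  edge (20, 16)→(6, 11): d=(-14,-5) inclusive
  edge (6, 11)→(5, 8): d=(-1,-3) inclusive
  edge (5, 8)→(20, 16): d=(15,8) inclusive
    (3,5)@(7, 11): e=[5,3,29] → #
    (4,5)@(9, 11): e=[15,9,13] → #
    (5,5)@(11, 11): e=[25,15,-3] → ·
    (3,6)@(7, 13): e=[-23,1,59] → ·
    (4,6)@(9, 13): e=[-13,7,43] → ·
    (6,6)@(13, 13): e=[7,19,11] → #
    (7,6)@(15, 13): e=[17,25,-5] → ·
    (6,7)@(13, 15): e=[-21,17,41] → ·
  covered (3 px):
    · · · · · · · · · · ·
    · · · · · · · · · · ·
    · · · · · · · · · · ·
    · · · · · · · · · · ·
    · · · · · · · · · · ·
    · · · # # · · · · · ·
    · · · · · · # · · · ·
    · · · · · · · · · · ·
    · · · · · · · · · · ·

Answer: [[3,5],[4,5],[6,6]]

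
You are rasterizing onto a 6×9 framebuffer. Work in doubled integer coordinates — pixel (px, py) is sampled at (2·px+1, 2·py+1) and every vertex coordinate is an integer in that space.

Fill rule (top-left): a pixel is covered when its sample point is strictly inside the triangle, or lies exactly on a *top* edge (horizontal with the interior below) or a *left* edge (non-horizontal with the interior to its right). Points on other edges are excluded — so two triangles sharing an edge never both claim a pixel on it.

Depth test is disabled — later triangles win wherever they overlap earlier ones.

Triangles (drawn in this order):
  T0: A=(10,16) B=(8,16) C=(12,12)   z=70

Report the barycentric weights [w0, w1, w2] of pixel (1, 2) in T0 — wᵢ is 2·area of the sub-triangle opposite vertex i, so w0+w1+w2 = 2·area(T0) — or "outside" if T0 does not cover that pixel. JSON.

T0:
  2·area = 8
  edge (10, 16)→(8, 16): d=(-2,0) right/bottom  bias=-1
  edge (8, 16)→(12, 12): d=(4,-4) top-left  bias=+0
  edge (12, 12)→(10, 16): d=(-2,4) right/bottom  bias=-1
    (5,6)@(11, 13): e=[6,0,2] → X  [on edge]
    (4,7)@(9, 15): e=[2,0,6] → X  [on edge]
    (5,7)@(11, 15): e=[2,8,-2] → .
    (3,8)@(7, 17): e=[-2,0,10] → .  [on edge]
    (4,8)@(9, 17): e=[-2,8,2] → .
  covered (2 px):
    . . . . . .
    . . . . . .
    . . . . . .
    . . . . . .
    . . . . . .
    . . . . . .
    . . . . . X
    . . . . X .
    . . . . . .

Final: "outside"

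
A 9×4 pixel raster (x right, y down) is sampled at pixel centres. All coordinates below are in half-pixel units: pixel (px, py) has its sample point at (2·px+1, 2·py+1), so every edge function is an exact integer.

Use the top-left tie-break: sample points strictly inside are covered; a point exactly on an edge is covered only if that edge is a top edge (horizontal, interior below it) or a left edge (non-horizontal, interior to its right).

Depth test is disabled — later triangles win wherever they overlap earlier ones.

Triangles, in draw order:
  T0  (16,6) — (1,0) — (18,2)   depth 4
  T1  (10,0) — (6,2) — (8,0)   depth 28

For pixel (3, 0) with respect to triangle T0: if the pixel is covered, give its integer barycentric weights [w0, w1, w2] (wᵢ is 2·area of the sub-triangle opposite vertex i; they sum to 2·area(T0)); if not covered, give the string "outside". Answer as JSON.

T0:
  2·area = 72
  edge (16, 6)→(1, 0): d=(-15,-6) top-left  bias=+0
  edge (1, 0)→(18, 2): d=(17,2) right/bottom  bias=-1
  edge (18, 2)→(16, 6): d=(-2,4) right/bottom  bias=-1
    (2,0)@(5, 1): e=[9,9,54] → █
    (3,0)@(7, 1): e=[21,5,46] → █
    (4,0)@(9, 1): e=[33,1,38] → █
    (5,0)@(11, 1): e=[45,-3,30] → ·
    (2,1)@(5, 3): e=[-21,43,50] → ·
    (3,1)@(7, 3): e=[-9,39,42] → ·
    (4,1)@(9, 3): e=[3,35,34] → █
    (5,1)@(11, 3): e=[15,31,26] → █
    (6,1)@(13, 3): e=[27,27,18] → █
    (7,1)@(15, 3): e=[39,23,10] → █
    (8,1)@(17, 3): e=[51,19,2] → █
    (4,2)@(9, 5): e=[-27,69,30] → ·
  covered (9 px):
    · · █ █ █ · · · ·
    · · · · █ █ █ █ █
    · · · · · · · █ ·
    · · · · · · · · ·
T1:
  2·area = 4
  edge (10, 0)→(6, 2): d=(-4,2) right/bottom  bias=-1
  edge (6, 2)→(8, 0): d=(2,-2) top-left  bias=+0
  edge (8, 0)→(10, 0): d=(2,0) top-left  bias=+0
    (3,0)@(7, 1): e=[2,0,2] → █  [on edge]
    (4,0)@(9, 1): e=[-2,4,2] → ·
    (2,1)@(5, 3): e=[-2,0,6] → ·  [on edge]
    (3,1)@(7, 3): e=[-6,4,6] → ·
    (1,2)@(3, 5): e=[-6,0,10] → ·  [on edge]
    (0,3)@(1, 7): e=[-10,0,14] → ·  [on edge]
  covered (1 px):
    · · · █ · · · · ·
    · · · · · · · · ·
    · · · · · · · · ·
    · · · · · · · · ·

Final: [5,46,21]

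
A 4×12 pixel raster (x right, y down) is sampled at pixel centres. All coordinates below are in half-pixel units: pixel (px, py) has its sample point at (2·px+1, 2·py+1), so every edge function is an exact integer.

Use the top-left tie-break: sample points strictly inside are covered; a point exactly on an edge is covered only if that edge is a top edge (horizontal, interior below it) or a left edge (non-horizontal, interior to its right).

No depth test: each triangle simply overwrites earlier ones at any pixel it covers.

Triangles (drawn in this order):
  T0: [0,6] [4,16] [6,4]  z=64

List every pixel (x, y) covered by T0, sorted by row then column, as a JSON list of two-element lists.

T0:
  2·area = 68  (B↔C swapped to make it positive)
  edge (0, 6)→(6, 4): d=(6,-2) top-left  bias=+0
  edge (6, 4)→(4, 16): d=(-2,12) right/bottom  bias=-1
  edge (4, 16)→(0, 6): d=(-4,-10) top-left  bias=+0
    (1,2)@(3, 5): e=[0,34,34] → X  [on edge]
    (2,2)@(5, 5): e=[4,10,54] → X
    (3,2)@(7, 5): e=[8,-14,74] → .
    (0,3)@(1, 7): e=[8,54,6] → X
    (3,3)@(7, 7): e=[20,-18,66] → .
    (0,4)@(1, 9): e=[20,50,-2] → .
    (1,4)@(3, 9): e=[24,26,18] → X
    (3,4)@(7, 9): e=[32,-22,58] → .
    (1,5)@(3, 11): e=[36,22,10] → X
    (2,5)@(5, 11): e=[40,-2,30] → .
    (1,6)@(3, 13): e=[48,18,2] → X
    (2,6)@(5, 13): e=[52,-6,22] → .
  covered (9 px):
    . . . .
    . . . .
    . X X .
    X X X .
    . X X .
    . X . .
    . X . .
    . . . .
    . . . .
    . . . .
    . . . .
    . . . .

Answer: [[1,2],[2,2],[0,3],[1,3],[2,3],[1,4],[2,4],[1,5],[1,6]]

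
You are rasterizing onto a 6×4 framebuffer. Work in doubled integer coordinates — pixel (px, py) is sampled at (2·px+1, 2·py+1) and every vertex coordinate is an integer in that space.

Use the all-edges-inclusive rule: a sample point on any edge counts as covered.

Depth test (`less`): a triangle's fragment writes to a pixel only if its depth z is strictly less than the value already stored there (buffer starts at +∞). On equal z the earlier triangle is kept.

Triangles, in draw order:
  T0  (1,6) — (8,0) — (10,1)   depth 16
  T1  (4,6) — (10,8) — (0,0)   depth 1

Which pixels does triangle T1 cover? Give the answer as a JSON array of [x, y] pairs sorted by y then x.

T0:
  2·area = 19
  edge (1, 6)→(8, 0): d=(7,-6) inclusive
  edge (8, 0)→(10, 1): d=(2,1) inclusive
  edge (10, 1)→(1, 6): d=(-9,5) inclusive
    (3,0)@(7, 1): e=[1,3,15] → █
    (4,0)@(9, 1): e=[13,1,5] → █
    (5,0)@(11, 1): e=[25,-1,-5] → ·
    (2,1)@(5, 3): e=[3,9,7] → █
    (3,1)@(7, 3): e=[15,7,-3] → ·
    (4,1)@(9, 3): e=[27,5,-13] → ·
    (2,2)@(5, 5): e=[17,13,-11] → ·
  covered (3 px):
    · · · █ █ ·
    · · █ · · ·
    · · · · · ·
    · · · · · ·
T1:
  2·area = 28  (B↔C swapped to make it positive)
  edge (4, 6)→(0, 0): d=(-4,-6) inclusive
  edge (0, 0)→(10, 8): d=(10,8) inclusive
  edge (10, 8)→(4, 6): d=(-6,-2) inclusive
    (0,0)@(1, 1): e=[2,2,24] → █
    (1,0)@(3, 1): e=[14,-14,28] → ·
    (0,1)@(1, 3): e=[-6,22,12] → ·
    (1,1)@(3, 3): e=[6,6,16] → █
    (2,1)@(5, 3): e=[18,-10,20] → ·
    (0,2)@(1, 5): e=[-14,42,0] → ·  [on edge]
    (1,2)@(3, 5): e=[-2,26,4] → ·
    (2,2)@(5, 5): e=[10,10,8] → █
    (3,2)@(7, 5): e=[22,-6,12] → ·
    (2,3)@(5, 7): e=[2,30,-4] → ·
    (3,3)@(7, 7): e=[14,14,0] → █  [on edge]
    (4,3)@(9, 7): e=[26,-2,4] → ·
  covered (4 px):
    █ · · · · ·
    · █ · · · ·
    · · █ · · ·
    · · · █ · ·

Final: [[0,0],[1,1],[2,2],[3,3]]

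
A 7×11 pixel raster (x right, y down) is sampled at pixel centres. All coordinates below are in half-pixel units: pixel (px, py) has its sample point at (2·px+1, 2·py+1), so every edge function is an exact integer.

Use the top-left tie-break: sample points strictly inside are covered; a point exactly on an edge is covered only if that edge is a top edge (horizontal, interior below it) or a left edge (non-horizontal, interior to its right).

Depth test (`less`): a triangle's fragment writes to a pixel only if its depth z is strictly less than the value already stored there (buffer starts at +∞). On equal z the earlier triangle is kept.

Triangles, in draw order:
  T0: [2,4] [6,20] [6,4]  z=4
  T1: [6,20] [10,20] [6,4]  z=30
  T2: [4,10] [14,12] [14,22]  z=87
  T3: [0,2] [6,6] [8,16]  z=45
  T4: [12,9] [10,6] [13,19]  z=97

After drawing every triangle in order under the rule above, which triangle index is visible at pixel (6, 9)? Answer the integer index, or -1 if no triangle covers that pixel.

T0:
  2·area = 64  (B↔C swapped to make it positive)
  edge (2, 4)→(6, 4): d=(4,0) top-left  bias=+0
  edge (6, 4)→(6, 20): d=(0,16) right/bottom  bias=-1
  edge (6, 20)→(2, 4): d=(-4,-16) top-left  bias=+0
    (1,2)@(3, 5): e=[4,48,12] → █
    (2,2)@(5, 5): e=[4,16,44] → █
    (3,2)@(7, 5): e=[4,-16,76] → ·
    (1,3)@(3, 7): e=[12,48,4] → █
    (3,3)@(7, 7): e=[12,-16,68] → ·
    (1,4)@(3, 9): e=[20,48,-4] → ·
    (2,4)@(5, 9): e=[20,16,28] → █
    (3,4)@(7, 9): e=[20,-16,60] → ·
    (2,5)@(5, 11): e=[28,16,20] → █
    (3,5)@(7, 11): e=[28,-16,52] → ·
    (2,6)@(5, 13): e=[36,16,12] → █
    (3,6)@(7, 13): e=[36,-16,44] → ·
  covered (8 px):
    · · · · · · ·
    · · · · · · ·
    · █ █ · · · ·
    · █ █ · · · ·
    · · █ · · · ·
    · · █ · · · ·
    · · █ · · · ·
    · · █ · · · ·
    · · · · · · ·
    · · · · · · ·
    · · · · · · ·
T1:
  2·area = 64  (B↔C swapped to make it positive)
  edge (6, 20)→(6, 4): d=(0,-16) top-left  bias=+0
  edge (6, 4)→(10, 20): d=(4,16) right/bottom  bias=-1
  edge (10, 20)→(6, 20): d=(-4,0) right/bottom  bias=-1
    (3,4)@(7, 9): e=[16,4,44] → █
    (4,4)@(9, 9): e=[48,-28,44] → ·
    (3,5)@(7, 11): e=[16,12,36] → █
    (4,5)@(9, 11): e=[48,-20,36] → ·
    (3,6)@(7, 13): e=[16,20,28] → █
    (4,6)@(9, 13): e=[48,-12,28] → ·
    (3,7)@(7, 15): e=[16,28,20] → █
    (4,7)@(9, 15): e=[48,-4,20] → ·
    (3,8)@(7, 17): e=[16,36,12] → █
    (4,8)@(9, 17): e=[48,4,12] → █
    (5,8)@(11, 17): e=[80,-28,12] → ·
    (3,9)@(7, 19): e=[16,44,4] → █
  covered (8 px):
    · · · · · · ·
    · · · · · · ·
    · · · · · · ·
    · · · · · · ·
    · · · █ · · ·
    · · · █ · · ·
    · · · █ · · ·
    · · · █ · · ·
    · · · █ █ · ·
    · · · █ █ · ·
    · · · · · · ·
T2:
  2·area = 100
  edge (4, 10)→(14, 12): d=(10,2) right/bottom  bias=-1
  edge (14, 12)→(14, 22): d=(0,10) right/bottom  bias=-1
  edge (14, 22)→(4, 10): d=(-10,-12) top-left  bias=+0
    (2,5)@(5, 11): e=[8,90,2] → █
    (3,5)@(7, 11): e=[4,70,26] → █
    (4,5)@(9, 11): e=[0,50,50] → ·  [on edge]
    (2,6)@(5, 13): e=[28,90,-18] → ·
    (3,6)@(7, 13): e=[24,70,6] → █
    (4,6)@(9, 13): e=[20,50,30] → █
    (5,6)@(11, 13): e=[16,30,54] → █
    (6,6)@(13, 13): e=[12,10,78] → █
    (3,7)@(7, 15): e=[44,70,-14] → ·
    (4,7)@(9, 15): e=[40,50,10] → █
    (4,8)@(9, 17): e=[60,50,-10] → ·
    (5,8)@(11, 17): e=[56,30,14] → █
  covered (12 px):
    · · · · · · ·
    · · · · · · ·
    · · · · · · ·
    · · · · · · ·
    · · · · · · ·
    · · █ █ · · ·
    · · · █ █ █ █
    · · · · █ █ █
    · · · · · █ █
    · · · · · · █
    · · · · · · ·
T3:
  2·area = 52
  edge (0, 2)→(6, 6): d=(6,4) right/bottom  bias=-1
  edge (6, 6)→(8, 16): d=(2,10) right/bottom  bias=-1
  edge (8, 16)→(0, 2): d=(-8,-14) top-left  bias=+0
    (2,0)@(5, 1): e=[-26,0,78] → ·  [on edge]
    (0,1)@(1, 3): e=[2,44,6] → █
    (1,1)@(3, 3): e=[-6,24,34] → ·
    (0,2)@(1, 5): e=[14,48,-10] → ·
    (1,2)@(3, 5): e=[6,28,18] → █
    (2,2)@(5, 5): e=[-2,8,46] → ·
    (1,3)@(3, 7): e=[18,32,2] → █
    (2,3)@(5, 7): e=[10,12,30] → █
    (3,3)@(7, 7): e=[2,-8,58] → ·
    (1,4)@(3, 9): e=[30,36,-14] → ·
    (2,4)@(5, 9): e=[22,16,14] → █
    (3,4)@(7, 9): e=[14,-4,42] → ·
    (3,5)@(7, 11): e=[26,0,26] → ·  [on edge]
    (4,10)@(9, 21): e=[78,0,-26] → ·  [on edge]
  covered (6 px):
    · · · · · · ·
    █ · · · · · ·
    · █ · · · · ·
    · █ █ · · · ·
    · · █ · · · ·
    · · · · · · ·
    · · · █ · · ·
    · · · · · · ·
    · · · · · · ·
    · · · · · · ·
    · · · · · · ·
T4:
  2·area = 17  (B↔C swapped to make it positive)
  edge (12, 9)→(13, 19): d=(1,10) right/bottom  bias=-1
  edge (13, 19)→(10, 6): d=(-3,-13) top-left  bias=+0
  edge (10, 6)→(12, 9): d=(2,3) right/bottom  bias=-1
    (5,4)@(11, 9): e=[10,4,3] → █
    (6,4)@(13, 9): e=[-10,30,-3] → ·
    (5,5)@(11, 11): e=[12,-2,7] → ·
    (6,9)@(13, 19): e=[0,0,17] → ·  [on edge]
  covered (1 px):
    · · · · · · ·
    · · · · · · ·
    · · · · · · ·
    · · · · · · ·
    · · · · · █ ·
    · · · · · · ·
    · · · · · · ·
    · · · · · · ·
    · · · · · · ·
    · · · · · · ·
    · · · · · · ·

Z-buffer (winner per pixel, '.' = empty):
  . . . . . . .
  3 . . . . . .
  . 0 0 . . . .
  . 0 0 . . . .
  . . 0 1 . 4 .
  . . 0 1 . . .
  . . 0 1 2 2 2
  . . 0 1 2 2 2
  . . . 1 1 2 2
  . . . 1 1 . 2
  . . . . . . .

Final: 2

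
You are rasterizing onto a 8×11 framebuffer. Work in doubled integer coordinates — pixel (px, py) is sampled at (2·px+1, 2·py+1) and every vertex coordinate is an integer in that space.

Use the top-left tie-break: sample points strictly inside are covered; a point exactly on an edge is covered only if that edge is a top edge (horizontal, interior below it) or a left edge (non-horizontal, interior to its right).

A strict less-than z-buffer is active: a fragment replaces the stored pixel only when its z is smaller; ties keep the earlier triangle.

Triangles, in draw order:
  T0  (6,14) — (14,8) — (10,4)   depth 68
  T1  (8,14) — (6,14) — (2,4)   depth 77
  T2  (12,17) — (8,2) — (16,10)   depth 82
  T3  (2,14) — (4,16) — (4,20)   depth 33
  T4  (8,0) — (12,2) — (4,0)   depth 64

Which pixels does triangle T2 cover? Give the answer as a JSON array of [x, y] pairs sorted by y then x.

T0:
  2·area = 56  (B↔C swapped to make it positive)
  edge (6, 14)→(10, 4): d=(4,-10) top-left  bias=+0
  edge (10, 4)→(14, 8): d=(4,4) right/bottom  bias=-1
  edge (14, 8)→(6, 14): d=(-8,6) right/bottom  bias=-1
    (3,0)@(7, 1): e=[-42,0,98] → .  [on edge]
    (4,1)@(9, 3): e=[-14,0,70] → .  [on edge]
    (5,2)@(11, 5): e=[14,0,42] → .  [on edge]
    (4,3)@(9, 7): e=[2,16,38] → X
    (5,3)@(11, 7): e=[22,8,26] → X
    (6,3)@(13, 7): e=[42,0,14] → .  [on edge]
    (4,4)@(9, 9): e=[10,24,22] → X
    (6,4)@(13, 9): e=[50,8,-2] → .
    (7,4)@(15, 9): e=[70,0,-14] → .  [on edge]
    (4,5)@(9, 11): e=[18,32,6] → X
    (5,5)@(11, 11): e=[38,24,-6] → .
    (3,6)@(7, 13): e=[6,48,2] → X
  covered (6 px):
    . . . . . . . .
    . . . . . . . .
    . . . . . . . .
    . . . . X X . .
    . . . . X X . .
    . . . . X . . .
    . . . X . . . .
    . . . . . . . .
    . . . . . . . .
    . . . . . . . .
    . . . . . . . .
T1:
  2·area = 20
  edge (8, 14)→(6, 14): d=(-2,0) right/bottom  bias=-1
  edge (6, 14)→(2, 4): d=(-4,-10) top-left  bias=+0
  edge (2, 4)→(8, 14): d=(6,10) right/bottom  bias=-1
    (2,4)@(5, 9): e=[10,10,0] → .  [on edge]
    (2,5)@(5, 11): e=[6,2,12] → X
    (3,5)@(7, 11): e=[6,22,-8] → .
    (2,6)@(5, 13): e=[2,-6,24] → .
    (3,6)@(7, 13): e=[2,14,4] → X
    (4,6)@(9, 13): e=[2,34,-16] → .
    (3,7)@(7, 15): e=[-2,6,16] → .
    (5,9)@(11, 19): e=[-10,30,0] → .  [on edge]
  covered (2 px):
    . . . . . . . .
    . . . . . . . .
    . . . . . . . .
    . . . . . . . .
    . . . . . . . .
    . . X . . . . .
    . . . X . . . .
    . . . . . . . .
    . . . . . . . .
    . . . . . . . .
    . . . . . . . .
T2:
  2·area = 88
  edge (12, 17)→(8, 2): d=(-4,-15) top-left  bias=+0
  edge (8, 2)→(16, 10): d=(8,8) right/bottom  bias=-1
  edge (16, 10)→(12, 17): d=(-4,7) right/bottom  bias=-1
    (3,0)@(7, 1): e=[-11,0,99] → .  [on edge]
    (4,1)@(9, 3): e=[11,0,77] → .  [on edge]
    (4,2)@(9, 5): e=[3,16,69] → X
    (5,2)@(11, 5): e=[33,0,55] → .  [on edge]
    (4,3)@(9, 7): e=[-5,32,61] → .
    (5,3)@(11, 7): e=[25,16,47] → X
    (6,3)@(13, 7): e=[55,0,33] → .  [on edge]
    (5,4)@(11, 9): e=[17,32,39] → X
    (6,4)@(13, 9): e=[47,16,25] → X
    (7,4)@(15, 9): e=[77,0,11] → .  [on edge]
    (5,5)@(11, 11): e=[9,48,31] → X
    (7,5)@(15, 11): e=[69,16,3] → X
  covered (10 px):
    . . . . . . . .
    . . . . . . . .
    . . . . X . . .
    . . . . . X . .
    . . . . . X X .
    . . . . . X X X
    . . . . . X X .
    . . . . . . X .
    . . . . . . . .
    . . . . . . . .
    . . . . . . . .
T3:
  2·area = 8
  edge (2, 14)→(4, 16): d=(2,2) right/bottom  bias=-1
  edge (4, 16)→(4, 20): d=(0,4) right/bottom  bias=-1
  edge (4, 20)→(2, 14): d=(-2,-6) top-left  bias=+0
    (0,5)@(1, 11): e=[-4,12,0] → .  [on edge]
    (0,6)@(1, 13): e=[0,12,-4] → .  [on edge]
    (1,7)@(3, 15): e=[0,4,4] → .  [on edge]
    (1,8)@(3, 17): e=[4,4,0] → X  [on edge]
    (2,8)@(5, 17): e=[0,-4,12] → .  [on edge]
    (1,9)@(3, 19): e=[8,4,-4] → .
    (3,9)@(7, 19): e=[0,-12,20] → .  [on edge]
    (4,10)@(9, 21): e=[0,-20,28] → .  [on edge]
  covered (1 px):
    . . . . . . . .
    . . . . . . . .
    . . . . . . . .
    . . . . . . . .
    . . . . . . . .
    . . . . . . . .
    . . . . . . . .
    . . . . . . . .
    . X . . . . . .
    . . . . . . . .
    . . . . . . . .
T4:
  2·area = 8
  edge (8, 0)→(12, 2): d=(4,2) right/bottom  bias=-1
  edge (12, 2)→(4, 0): d=(-8,-2) top-left  bias=+0
  edge (4, 0)→(8, 0): d=(4,0) top-left  bias=+0
    (4,0)@(9, 1): e=[2,2,4] → X
    (5,0)@(11, 1): e=[-2,6,4] → .
    (4,1)@(9, 3): e=[10,-14,12] → .
  covered (1 px):
    . . . . X . . .
    . . . . . . . .
    . . . . . . . .
    . . . . . . . .
    . . . . . . . .
    . . . . . . . .
    . . . . . . . .
    . . . . . . . .
    . . . . . . . .
    . . . . . . . .
    . . . . . . . .

Final: [[4,2],[5,3],[5,4],[6,4],[5,5],[6,5],[7,5],[5,6],[6,6],[6,7]]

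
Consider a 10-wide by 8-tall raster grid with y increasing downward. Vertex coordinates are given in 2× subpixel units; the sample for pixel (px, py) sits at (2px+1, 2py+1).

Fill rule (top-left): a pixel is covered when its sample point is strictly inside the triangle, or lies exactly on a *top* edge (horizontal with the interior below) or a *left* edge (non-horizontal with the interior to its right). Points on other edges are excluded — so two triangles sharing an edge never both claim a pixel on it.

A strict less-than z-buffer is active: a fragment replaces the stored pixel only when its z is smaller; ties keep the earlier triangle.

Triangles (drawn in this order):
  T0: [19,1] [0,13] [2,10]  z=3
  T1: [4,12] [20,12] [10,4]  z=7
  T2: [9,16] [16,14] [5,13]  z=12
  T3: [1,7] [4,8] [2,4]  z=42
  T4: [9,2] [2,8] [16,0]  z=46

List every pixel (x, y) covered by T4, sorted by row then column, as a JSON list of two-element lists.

T0:
  2·area = 33
  edge (19, 1)→(0, 13): d=(-19,12) right/bottom  bias=-1
  edge (0, 13)→(2, 10): d=(2,-3) top-left  bias=+0
  edge (2, 10)→(19, 1): d=(17,-9) top-left  bias=+0
    (9,0)@(19, 1): e=[0,33,0] → .  [on edge]
    (4,3)@(9, 7): e=[6,15,12] → X
    (5,3)@(11, 7): e=[-18,21,30] → .
    (2,4)@(5, 9): e=[16,7,10] → X
    (3,4)@(7, 9): e=[-8,13,28] → .
    (4,4)@(9, 9): e=[-32,19,46] → .
    (1,5)@(3, 11): e=[2,5,26] → X
    (2,5)@(5, 11): e=[-22,11,44] → .
    (1,6)@(3, 13): e=[-36,9,60] → .
  covered (3 px):
    . . . . . . . . . .
    . . . . . . . . . .
    . . . . . . . . . .
    . . . . X . . . . .
    . . X . . . . . . .
    . X . . . . . . . .
    . . . . . . . . . .
    . . . . . . . . . .
T1:
  2·area = 128  (B↔C swapped to make it positive)
  edge (4, 12)→(10, 4): d=(6,-8) top-left  bias=+0
  edge (10, 4)→(20, 12): d=(10,8) right/bottom  bias=-1
  edge (20, 12)→(4, 12): d=(-16,0) right/bottom  bias=-1
    (5,2)@(11, 5): e=[14,2,112] → X
    (6,2)@(13, 5): e=[30,-14,112] → .
    (4,3)@(9, 7): e=[10,38,80] → X
    (6,3)@(13, 7): e=[42,6,80] → X
    (7,3)@(15, 7): e=[58,-10,80] → .
    (3,4)@(7, 9): e=[6,74,48] → X
    (7,4)@(15, 9): e=[70,10,48] → X
    (8,4)@(17, 9): e=[86,-6,48] → .
    (2,5)@(5, 11): e=[2,110,16] → X
    (8,5)@(17, 11): e=[98,14,16] → X
    (9,5)@(19, 11): e=[114,-2,16] → .
    (2,6)@(5, 13): e=[14,130,-16] → .
  covered (16 px):
    . . . . . . . . . .
    . . . . . . . . . .
    . . . . . X . . . .
    . . . . X X X . . .
    . . . X X X X X . .
    . . X X X X X X X .
    . . . . . . . . . .
    . . . . . . . . . .
T2:
  2·area = 29  (B↔C swapped to make it positive)
  edge (9, 16)→(5, 13): d=(-4,-3) top-left  bias=+0
  edge (5, 13)→(16, 14): d=(11,1) right/bottom  bias=-1
  edge (16, 14)→(9, 16): d=(-7,2) right/bottom  bias=-1
    (2,6)@(5, 13): e=[0,0,29] → .  [on edge]
    (4,7)@(9, 15): e=[4,18,7] → X
    (5,7)@(11, 15): e=[10,16,3] → X
    (6,7)@(13, 15): e=[16,14,-1] → .
  covered (2 px):
    . . . . . . . . . .
    . . . . . . . . . .
    . . . . . . . . . .
    . . . . . . . . . .
    . . . . . . . . . .
    . . . . . . . . . .
    . . . . . . . . . .
    . . . . X X . . . .
T3:
  2·area = 10  (B↔C swapped to make it positive)
  edge (1, 7)→(2, 4): d=(1,-3) top-left  bias=+0
  edge (2, 4)→(4, 8): d=(2,4) right/bottom  bias=-1
  edge (4, 8)→(1, 7): d=(-3,-1) top-left  bias=+0
    (1,0)@(3, 1): e=[0,-10,20] → .  [on edge]
    (0,3)@(1, 7): e=[0,10,0] → X  [on edge]
    (1,3)@(3, 7): e=[6,2,2] → X
    (2,3)@(5, 7): e=[12,-6,4] → .
    (0,4)@(1, 9): e=[2,14,-6] → .
    (1,4)@(3, 9): e=[8,6,-4] → .
    (3,4)@(7, 9): e=[20,-10,0] → .  [on edge]
    (6,5)@(13, 11): e=[40,-30,0] → .  [on edge]
    (9,6)@(19, 13): e=[60,-50,0] → .  [on edge]
  covered (2 px):
    . . . . . . . . . .
    . . . . . . . . . .
    . . . . . . . . . .
    X X . . . . . . . .
    . . . . . . . . . .
    . . . . . . . . . .
    . . . . . . . . . .
    . . . . . . . . . .
T4:
  2·area = 28  (B↔C swapped to make it positive)
  edge (9, 2)→(16, 0): d=(7,-2) top-left  bias=+0
  edge (16, 0)→(2, 8): d=(-14,8) right/bottom  bias=-1
  edge (2, 8)→(9, 2): d=(7,-6) top-left  bias=+0
    (6,0)@(13, 1): e=[1,10,17] → X
    (7,0)@(15, 1): e=[5,-6,29] → .
    (4,1)@(9, 3): e=[7,14,7] → X
    (5,1)@(11, 3): e=[11,-2,19] → .
    (6,1)@(13, 3): e=[15,-18,31] → .
    (3,2)@(7, 5): e=[17,2,9] → X
    (4,2)@(9, 5): e=[21,-14,21] → .
    (3,3)@(7, 7): e=[31,-26,23] → .
  covered (3 px):
    . . . . . . X . . .
    . . . . X . . . . .
    . . . X . . . . . .
    . . . . . . . . . .
    . . . . . . . . . .
    . . . . . . . . . .
    . . . . . . . . . .
    . . . . . . . . . .

Answer: [[6,0],[4,1],[3,2]]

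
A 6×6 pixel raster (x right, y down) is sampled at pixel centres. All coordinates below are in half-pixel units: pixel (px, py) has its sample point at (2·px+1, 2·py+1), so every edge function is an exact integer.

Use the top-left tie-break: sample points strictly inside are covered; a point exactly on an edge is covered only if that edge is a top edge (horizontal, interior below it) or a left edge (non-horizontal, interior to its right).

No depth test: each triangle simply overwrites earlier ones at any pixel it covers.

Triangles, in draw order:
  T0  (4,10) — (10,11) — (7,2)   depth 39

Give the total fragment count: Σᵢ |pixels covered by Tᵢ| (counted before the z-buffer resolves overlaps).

T0:
  2·area = 51  (B↔C swapped to make it positive)
  edge (4, 10)→(7, 2): d=(3,-8) top-left  bias=+0
  edge (7, 2)→(10, 11): d=(3,9) right/bottom  bias=-1
  edge (10, 11)→(4, 10): d=(-6,-1) top-left  bias=+0
    (3,1)@(7, 3): e=[3,3,45] → #
    (4,1)@(9, 3): e=[19,-15,47] → ·
    (3,2)@(7, 5): e=[9,9,33] → #
    (4,2)@(9, 5): e=[25,-9,35] → ·
    (3,3)@(7, 7): e=[15,15,21] → #
    (4,3)@(9, 7): e=[31,-3,23] → ·
    (2,4)@(5, 9): e=[5,39,7] → #
    (4,4)@(9, 9): e=[37,3,11] → #
    (5,4)@(11, 9): e=[53,-15,13] → ·
    (2,5)@(5, 11): e=[11,45,-5] → ·
    (3,5)@(7, 11): e=[27,27,-3] → ·
    (4,5)@(9, 11): e=[43,9,-1] → ·
  covered (6 px):
    · · · · · ·
    · · · # · ·
    · · · # · ·
    · · · # · ·
    · · # # # ·
    · · · · · ·

Answer: 6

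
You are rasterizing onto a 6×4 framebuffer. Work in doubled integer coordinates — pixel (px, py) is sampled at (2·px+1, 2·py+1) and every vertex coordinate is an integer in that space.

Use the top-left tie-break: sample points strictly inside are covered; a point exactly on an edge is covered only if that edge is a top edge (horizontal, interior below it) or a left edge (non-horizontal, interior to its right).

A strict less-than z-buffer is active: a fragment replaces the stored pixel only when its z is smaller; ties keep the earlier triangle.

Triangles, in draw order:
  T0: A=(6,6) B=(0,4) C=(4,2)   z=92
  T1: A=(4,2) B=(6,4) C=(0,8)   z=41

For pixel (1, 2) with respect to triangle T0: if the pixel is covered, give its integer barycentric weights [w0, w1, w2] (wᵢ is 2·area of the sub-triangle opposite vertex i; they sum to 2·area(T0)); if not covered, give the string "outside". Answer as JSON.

T0:
  2·area = 20
  edge (6, 6)→(0, 4): d=(-6,-2) top-left  bias=+0
  edge (0, 4)→(4, 2): d=(4,-2) top-left  bias=+0
  edge (4, 2)→(6, 6): d=(2,4) right/bottom  bias=-1
    (1,1)@(3, 3): e=[12,2,6] → █
    (2,1)@(5, 3): e=[16,6,-2] → ·
    (1,2)@(3, 5): e=[0,10,10] → █  [on edge]
    (2,2)@(5, 5): e=[4,14,2] → █
    (3,2)@(7, 5): e=[8,18,-6] → ·
    (1,3)@(3, 7): e=[-12,18,14] → ·
    (2,3)@(5, 7): e=[-8,22,6] → ·
    (4,3)@(9, 7): e=[0,30,-10] → ·  [on edge]
  covered (3 px):
    · · · · · ·
    · █ · · · ·
    · █ █ · · ·
    · · · · · ·
T1:
  2·area = 20
  edge (4, 2)→(6, 4): d=(2,2) right/bottom  bias=-1
  edge (6, 4)→(0, 8): d=(-6,4) right/bottom  bias=-1
  edge (0, 8)→(4, 2): d=(4,-6) top-left  bias=+0
    (1,0)@(3, 1): e=[0,30,-10] → ·  [on edge]
    (2,1)@(5, 3): e=[0,10,10] → ·  [on edge]
    (1,2)@(3, 5): e=[8,6,6] → █
    (2,2)@(5, 5): e=[4,-2,18] → ·
    (3,2)@(7, 5): e=[0,-10,30] → ·  [on edge]
    (0,3)@(1, 7): e=[16,2,2] → █
    (1,3)@(3, 7): e=[12,-6,14] → ·
    (4,3)@(9, 7): e=[0,-30,50] → ·  [on edge]
  covered (2 px):
    · · · · · ·
    · · · · · ·
    · █ · · · ·
    █ · · · · ·

Answer: [10,10,0]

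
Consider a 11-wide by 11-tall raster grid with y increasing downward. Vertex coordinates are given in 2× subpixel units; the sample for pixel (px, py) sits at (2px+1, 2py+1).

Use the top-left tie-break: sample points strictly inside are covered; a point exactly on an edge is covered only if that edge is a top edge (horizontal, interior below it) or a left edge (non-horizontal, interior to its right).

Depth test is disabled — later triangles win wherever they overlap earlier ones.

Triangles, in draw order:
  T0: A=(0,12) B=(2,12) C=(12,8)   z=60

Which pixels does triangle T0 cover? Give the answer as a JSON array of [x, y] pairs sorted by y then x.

T0:
  2·area = 8  (B↔C swapped to make it positive)
  edge (0, 12)→(12, 8): d=(12,-4) top-left  bias=+0
  edge (12, 8)→(2, 12): d=(-10,4) right/bottom  bias=-1
  edge (2, 12)→(0, 12): d=(-2,0) right/bottom  bias=-1
    (10,2)@(21, 5): e=[0,-6,14] → ·  [on edge]
    (7,3)@(15, 7): e=[0,-2,10] → ·  [on edge]
    (4,4)@(9, 9): e=[0,2,6] → #  [on edge]
    (5,4)@(11, 9): e=[8,-6,6] → ·
    (1,5)@(3, 11): e=[0,6,2] → #  [on edge]
    (2,5)@(5, 11): e=[8,-2,2] → ·
    (4,5)@(9, 11): e=[24,-18,2] → ·
    (1,6)@(3, 13): e=[24,-14,-2] → ·
  covered (2 px):
    · · · · · · · · · · ·
    · · · · · · · · · · ·
    · · · · · · · · · · ·
    · · · · · · · · · · ·
    · · · · # · · · · · ·
    · # · · · · · · · · ·
    · · · · · · · · · · ·
    · · · · · · · · · · ·
    · · · · · · · · · · ·
    · · · · · · · · · · ·
    · · · · · · · · · · ·

Result: [[4,4],[1,5]]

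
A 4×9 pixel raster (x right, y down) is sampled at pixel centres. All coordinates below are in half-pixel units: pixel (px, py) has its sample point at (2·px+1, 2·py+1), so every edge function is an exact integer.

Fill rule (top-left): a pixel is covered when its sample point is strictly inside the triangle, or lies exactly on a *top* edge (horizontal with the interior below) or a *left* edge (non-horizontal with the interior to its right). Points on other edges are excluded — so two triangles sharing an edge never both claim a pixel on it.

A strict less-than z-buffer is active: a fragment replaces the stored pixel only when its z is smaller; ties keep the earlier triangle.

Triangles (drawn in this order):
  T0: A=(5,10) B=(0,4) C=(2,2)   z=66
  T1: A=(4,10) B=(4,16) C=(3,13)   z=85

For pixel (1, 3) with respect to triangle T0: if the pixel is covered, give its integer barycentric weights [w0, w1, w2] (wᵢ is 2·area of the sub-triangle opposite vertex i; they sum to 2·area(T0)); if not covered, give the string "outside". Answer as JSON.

T0:
  2·area = 22
  edge (5, 10)→(0, 4): d=(-5,-6) top-left  bias=+0
  edge (0, 4)→(2, 2): d=(2,-2) top-left  bias=+0
  edge (2, 2)→(5, 10): d=(3,8) right/bottom  bias=-1
    (1,0)@(3, 1): e=[33,0,-11] → ·  [on edge]
    (0,1)@(1, 3): e=[11,0,11] → #  [on edge]
    (1,1)@(3, 3): e=[23,4,-5] → ·
    (0,2)@(1, 5): e=[1,4,17] → #
    (1,2)@(3, 5): e=[13,8,1] → #
    (2,2)@(5, 5): e=[25,12,-15] → ·
    (0,3)@(1, 7): e=[-9,8,23] → ·
    (1,3)@(3, 7): e=[3,12,7] → #
    (2,3)@(5, 7): e=[15,16,-9] → ·
    (1,4)@(3, 9): e=[-7,16,13] → ·
  covered (4 px):
    · · · ·
    # · · ·
    # # · ·
    · # · ·
    · · · ·
    · · · ·
    · · · ·
    · · · ·
    · · · ·
T1:
  2·area = 6
  edge (4, 10)→(4, 16): d=(0,6) right/bottom  bias=-1
  edge (4, 16)→(3, 13): d=(-1,-3) top-left  bias=+0
  edge (3, 13)→(4, 10): d=(1,-3) top-left  bias=+0
    (3,0)@(7, 1): e=[-18,24,0] → ·  [on edge]
    (0,3)@(1, 7): e=[18,0,-12] → ·  [on edge]
    (2,3)@(5, 7): e=[-6,12,0] → ·  [on edge]
    (1,6)@(3, 13): e=[6,0,0] → #  [on edge]
    (2,6)@(5, 13): e=[-6,6,6] → ·
    (1,7)@(3, 15): e=[6,-2,2] → ·
  covered (1 px):
    · · · ·
    · · · ·
    · · · ·
    · · · ·
    · · · ·
    · · · ·
    · # · ·
    · · · ·
    · · · ·

Result: [12,7,3]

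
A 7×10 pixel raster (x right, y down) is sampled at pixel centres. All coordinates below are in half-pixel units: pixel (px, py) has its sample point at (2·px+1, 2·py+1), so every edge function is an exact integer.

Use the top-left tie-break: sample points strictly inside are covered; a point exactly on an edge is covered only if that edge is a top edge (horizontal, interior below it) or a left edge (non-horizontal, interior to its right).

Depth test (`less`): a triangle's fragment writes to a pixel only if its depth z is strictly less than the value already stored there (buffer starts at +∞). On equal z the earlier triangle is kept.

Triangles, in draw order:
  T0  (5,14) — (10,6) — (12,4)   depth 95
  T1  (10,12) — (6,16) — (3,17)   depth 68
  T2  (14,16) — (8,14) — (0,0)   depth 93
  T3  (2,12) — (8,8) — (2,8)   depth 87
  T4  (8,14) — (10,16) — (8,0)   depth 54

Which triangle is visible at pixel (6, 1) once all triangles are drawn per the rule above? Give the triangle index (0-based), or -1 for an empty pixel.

T0:
  2·area = 6
  edge (5, 14)→(10, 6): d=(5,-8) top-left  bias=+0
  edge (10, 6)→(12, 4): d=(2,-2) top-left  bias=+0
  edge (12, 4)→(5, 14): d=(-7,10) right/bottom  bias=-1
    (6,1)@(13, 3): e=[9,0,-3] → ·  [on edge]
    (5,2)@(11, 5): e=[3,0,3] → █  [on edge]
    (6,2)@(13, 5): e=[19,4,-17] → ·
    (4,3)@(9, 7): e=[-3,0,9] → ·  [on edge]
    (5,3)@(11, 7): e=[13,4,-11] → ·
    (3,4)@(7, 9): e=[-9,0,15] → ·  [on edge]
    (2,5)@(5, 11): e=[-15,0,21] → ·  [on edge]
    (3,5)@(7, 11): e=[1,4,1] → █
    (4,5)@(9, 11): e=[17,8,-19] → ·
    (1,6)@(3, 13): e=[-21,0,27] → ·  [on edge]
    (3,6)@(7, 13): e=[11,8,-13] → ·
    (0,7)@(1, 15): e=[-27,0,33] → ·  [on edge]
  covered (2 px):
    · · · · · · ·
    · · · · · · ·
    · · · · · █ ·
    · · · · · · ·
    · · · · · · ·
    · · · █ · · ·
    · · · · · · ·
    · · · · · · ·
    · · · · · · ·
    · · · · · · ·
T1:
  2·area = 8
  edge (10, 12)→(6, 16): d=(-4,4) right/bottom  bias=-1
  edge (6, 16)→(3, 17): d=(-3,1) right/bottom  bias=-1
  edge (3, 17)→(10, 12): d=(7,-5) top-left  bias=+0
    (6,4)@(13, 9): e=[0,14,-6] → ·  [on edge]
    (5,5)@(11, 11): e=[0,10,-2] → ·  [on edge]
    (4,6)@(9, 13): e=[0,6,2] → ·  [on edge]
    (3,7)@(7, 15): e=[0,2,6] → ·  [on edge]
    (4,7)@(9, 15): e=[-8,0,16] → ·  [on edge]
    (1,8)@(3, 17): e=[8,0,0] → ·  [on edge]
    (2,8)@(5, 17): e=[0,-2,10] → ·  [on edge]
    (1,9)@(3, 19): e=[0,-6,14] → ·  [on edge]
  covered (0 px):
    · · · · · · ·
    · · · · · · ·
    · · · · · · ·
    · · · · · · ·
    · · · · · · ·
    · · · · · · ·
    · · · · · · ·
    · · · · · · ·
    · · · · · · ·
    · · · · · · ·
T2:
  2·area = 68
  edge (14, 16)→(8, 14): d=(-6,-2) top-left  bias=+0
  edge (8, 14)→(0, 0): d=(-8,-14) top-left  bias=+0
  edge (0, 0)→(14, 16): d=(14,16) right/bottom  bias=-1
    (1,2)@(3, 5): e=[44,2,22] → █
    (2,2)@(5, 5): e=[48,30,-10] → ·
    (1,3)@(3, 7): e=[32,-14,50] → ·
    (2,3)@(5, 7): e=[36,14,18] → █
    (3,3)@(7, 7): e=[40,42,-14] → ·
    (2,4)@(5, 9): e=[24,-2,46] → ·
    (3,4)@(7, 9): e=[28,26,14] → █
    (4,4)@(9, 9): e=[32,54,-18] → ·
    (3,5)@(7, 11): e=[16,10,42] → █
    (4,5)@(9, 11): e=[20,38,10] → █
    (5,5)@(11, 11): e=[24,66,-22] → ·
    (2,6)@(5, 13): e=[0,-34,102] → ·  [on edge]
    (5,7)@(11, 15): e=[0,34,34] → █  [on edge]
  covered (9 px):
    · · · · · · ·
    · · · · · · ·
    · █ · · · · ·
    · · █ · · · ·
    · · · █ · · ·
    · · · █ █ · ·
    · · · · █ █ ·
    · · · · · █ █
    · · · · · · ·
    · · · · · · ·
T3:
  2·area = 24  (B↔C swapped to make it positive)
  edge (2, 12)→(2, 8): d=(0,-4) top-left  bias=+0
  edge (2, 8)→(8, 8): d=(6,0) top-left  bias=+0
  edge (8, 8)→(2, 12): d=(-6,4) right/bottom  bias=-1
    (1,4)@(3, 9): e=[4,6,14] → █
    (2,4)@(5, 9): e=[12,6,6] → █
    (3,4)@(7, 9): e=[20,6,-2] → ·
    (1,5)@(3, 11): e=[4,18,2] → █
    (2,5)@(5, 11): e=[12,18,-6] → ·
    (1,6)@(3, 13): e=[4,30,-10] → ·
  covered (3 px):
    · · · · · · ·
    · · · · · · ·
    · · · · · · ·
    · · · · · · ·
    · █ █ · · · ·
    · █ · · · · ·
    · · · · · · ·
    · · · · · · ·
    · · · · · · ·
    · · · · · · ·
T4:
  2·area = 28  (B↔C swapped to make it positive)
  edge (8, 14)→(8, 0): d=(0,-14) top-left  bias=+0
  edge (8, 0)→(10, 16): d=(2,16) right/bottom  bias=-1
  edge (10, 16)→(8, 14): d=(-2,-2) top-left  bias=+0
    (0,3)@(1, 7): e=[-98,126,0] → ·  [on edge]
    (1,4)@(3, 9): e=[-70,98,0] → ·  [on edge]
    (4,4)@(9, 9): e=[14,2,12] → █
    (5,4)@(11, 9): e=[42,-30,16] → ·
    (2,5)@(5, 11): e=[-42,70,0] → ·  [on edge]
    (4,5)@(9, 11): e=[14,6,8] → █
    (5,5)@(11, 11): e=[42,-26,12] → ·
    (3,6)@(7, 13): e=[-14,42,0] → ·  [on edge]
    (4,6)@(9, 13): e=[14,10,4] → █
    (5,6)@(11, 13): e=[42,-22,8] → ·
    (4,7)@(9, 15): e=[14,14,0] → █  [on edge]
    (5,7)@(11, 15): e=[42,-18,4] → ·
    (5,8)@(11, 17): e=[42,-14,0] → ·  [on edge]
    (6,9)@(13, 19): e=[70,-42,0] → ·  [on edge]
  covered (4 px):
    · · · · · · ·
    · · · · · · ·
    · · · · · · ·
    · · · · · · ·
    · · · · █ · ·
    · · · · █ · ·
    · · · · █ · ·
    · · · · █ · ·
    · · · · · · ·
    · · · · · · ·

Z-buffer (winner per pixel, '.' = empty):
  . . . . . . .
  . . . . . . .
  . 2 . . . 0 .
  . . 2 . . . .
  . 3 3 2 4 . .
  . 3 . 2 4 . .
  . . . . 4 2 .
  . . . . 4 2 2
  . . . . . . .
  . . . . . . .

Final: -1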